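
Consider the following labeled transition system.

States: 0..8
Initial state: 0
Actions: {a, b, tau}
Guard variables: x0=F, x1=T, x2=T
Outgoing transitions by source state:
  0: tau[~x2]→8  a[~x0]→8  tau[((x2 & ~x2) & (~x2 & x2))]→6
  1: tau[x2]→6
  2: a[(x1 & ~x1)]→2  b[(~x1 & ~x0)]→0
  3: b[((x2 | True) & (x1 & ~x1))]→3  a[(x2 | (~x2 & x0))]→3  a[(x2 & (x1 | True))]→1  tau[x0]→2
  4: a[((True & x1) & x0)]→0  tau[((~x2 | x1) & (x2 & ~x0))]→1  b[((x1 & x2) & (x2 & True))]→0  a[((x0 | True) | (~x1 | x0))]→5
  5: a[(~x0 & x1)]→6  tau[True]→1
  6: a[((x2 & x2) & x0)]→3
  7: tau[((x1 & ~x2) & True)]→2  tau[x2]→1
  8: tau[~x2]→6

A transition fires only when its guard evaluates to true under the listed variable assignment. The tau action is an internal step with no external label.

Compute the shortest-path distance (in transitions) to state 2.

Answer: UNREACHABLE

Trace:
Layered search for 2:
  depth 0: {0}
  depth 1: {8}
2 never appears.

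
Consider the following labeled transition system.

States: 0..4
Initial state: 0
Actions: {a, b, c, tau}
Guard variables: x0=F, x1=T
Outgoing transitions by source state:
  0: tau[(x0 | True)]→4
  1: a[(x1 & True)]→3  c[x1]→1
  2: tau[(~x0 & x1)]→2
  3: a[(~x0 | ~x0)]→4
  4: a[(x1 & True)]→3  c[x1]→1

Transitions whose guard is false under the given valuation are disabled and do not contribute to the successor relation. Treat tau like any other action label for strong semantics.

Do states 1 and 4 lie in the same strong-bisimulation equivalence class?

Answer: BISIMILAR

Trace:
Bisimulation quotient by refinement:
  P[0] = {{0,1,2,3,4}}
  P[1] = {{0,2},{1,4},{3}}
  P[2] = {{0},{1,4},{2},{3}}
4 equivalence class(es) (converged in 3)
class of 1: {1,4}; class of 4: {1,4}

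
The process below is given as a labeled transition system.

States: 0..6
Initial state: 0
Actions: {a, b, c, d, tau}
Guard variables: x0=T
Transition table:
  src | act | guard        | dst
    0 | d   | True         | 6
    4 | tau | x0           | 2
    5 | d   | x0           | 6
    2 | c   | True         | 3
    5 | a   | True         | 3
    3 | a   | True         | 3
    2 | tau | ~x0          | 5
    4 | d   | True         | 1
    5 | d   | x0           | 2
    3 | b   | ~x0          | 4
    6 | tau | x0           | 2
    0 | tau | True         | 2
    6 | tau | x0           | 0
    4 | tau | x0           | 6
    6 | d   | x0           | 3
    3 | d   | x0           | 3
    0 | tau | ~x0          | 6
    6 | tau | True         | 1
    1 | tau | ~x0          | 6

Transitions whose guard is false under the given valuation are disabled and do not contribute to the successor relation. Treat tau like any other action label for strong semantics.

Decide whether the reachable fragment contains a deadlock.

Answer: DEADLOCK at state 1

Analysis:
R = {0,1,2,3,6}
  0: d→6  tau→2  [2 out]
  1: ∅  [deadlock]
  2: c→3  [1 out]
  3: a→3  d→3  [2 out]
  6: d→3  tau→0  tau→1  tau→2  [4 out]
trace reaching 1: d·tau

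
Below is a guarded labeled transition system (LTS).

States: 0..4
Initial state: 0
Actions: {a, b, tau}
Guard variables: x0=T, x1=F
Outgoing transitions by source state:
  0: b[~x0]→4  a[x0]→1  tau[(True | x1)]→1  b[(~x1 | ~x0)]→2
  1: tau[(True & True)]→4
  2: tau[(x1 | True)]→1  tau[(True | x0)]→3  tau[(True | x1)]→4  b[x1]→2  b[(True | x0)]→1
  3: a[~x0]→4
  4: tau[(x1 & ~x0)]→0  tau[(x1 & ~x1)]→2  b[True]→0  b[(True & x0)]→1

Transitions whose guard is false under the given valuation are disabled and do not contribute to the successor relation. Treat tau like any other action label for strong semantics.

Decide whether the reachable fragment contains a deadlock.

Answer: DEADLOCK at state 3

Working:
R = {0,1,2,3,4}
  0: a→1  b→2  tau→1  [deg 3]
  1: tau→4  [deg 1]
  2: b→1  tau→1  tau→3  tau→4  [deg 4]
  3: ∅  [no exit]
  4: b→0  b→1  [deg 2]
Path to 3: b·tau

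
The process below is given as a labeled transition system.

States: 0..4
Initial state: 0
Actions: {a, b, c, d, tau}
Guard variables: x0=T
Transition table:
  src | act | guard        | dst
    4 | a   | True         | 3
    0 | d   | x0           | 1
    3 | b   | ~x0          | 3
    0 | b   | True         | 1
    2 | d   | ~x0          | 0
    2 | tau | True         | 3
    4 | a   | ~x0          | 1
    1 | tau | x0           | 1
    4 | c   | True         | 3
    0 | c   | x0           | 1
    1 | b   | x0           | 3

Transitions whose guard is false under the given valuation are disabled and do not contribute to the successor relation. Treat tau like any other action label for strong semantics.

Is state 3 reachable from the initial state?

Answer: REACHABLE

Trace:
After dropping false guards: 8 live edges.
L0 = {0}
L1 = {1}  now seen {0,1}
L2 = {3}  now seen {0,1,3}
R = {0,1,3}
Path to 3: d·b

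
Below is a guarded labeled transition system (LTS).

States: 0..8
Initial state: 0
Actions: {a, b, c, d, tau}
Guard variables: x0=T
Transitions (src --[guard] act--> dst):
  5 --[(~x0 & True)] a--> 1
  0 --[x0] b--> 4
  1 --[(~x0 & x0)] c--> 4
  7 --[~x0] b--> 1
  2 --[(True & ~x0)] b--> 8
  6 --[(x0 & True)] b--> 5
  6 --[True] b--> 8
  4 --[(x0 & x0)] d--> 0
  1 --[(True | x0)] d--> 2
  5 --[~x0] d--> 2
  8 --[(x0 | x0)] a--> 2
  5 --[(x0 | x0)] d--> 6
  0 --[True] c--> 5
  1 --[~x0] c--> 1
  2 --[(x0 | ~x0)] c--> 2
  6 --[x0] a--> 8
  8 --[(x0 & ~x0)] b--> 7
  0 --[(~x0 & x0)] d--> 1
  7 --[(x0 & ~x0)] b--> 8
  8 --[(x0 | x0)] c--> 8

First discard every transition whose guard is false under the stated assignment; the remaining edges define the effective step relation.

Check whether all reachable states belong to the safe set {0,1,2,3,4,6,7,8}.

Safe = {0,1,2,3,4,6,7,8}
R = {0,2,4,5,6,8}
  0: safe
  2: safe
  4: safe
  5: outside
  6: safe
  8: safe
reach 5 via c — violates

Answer: INVARIANT VIOLATED at state 5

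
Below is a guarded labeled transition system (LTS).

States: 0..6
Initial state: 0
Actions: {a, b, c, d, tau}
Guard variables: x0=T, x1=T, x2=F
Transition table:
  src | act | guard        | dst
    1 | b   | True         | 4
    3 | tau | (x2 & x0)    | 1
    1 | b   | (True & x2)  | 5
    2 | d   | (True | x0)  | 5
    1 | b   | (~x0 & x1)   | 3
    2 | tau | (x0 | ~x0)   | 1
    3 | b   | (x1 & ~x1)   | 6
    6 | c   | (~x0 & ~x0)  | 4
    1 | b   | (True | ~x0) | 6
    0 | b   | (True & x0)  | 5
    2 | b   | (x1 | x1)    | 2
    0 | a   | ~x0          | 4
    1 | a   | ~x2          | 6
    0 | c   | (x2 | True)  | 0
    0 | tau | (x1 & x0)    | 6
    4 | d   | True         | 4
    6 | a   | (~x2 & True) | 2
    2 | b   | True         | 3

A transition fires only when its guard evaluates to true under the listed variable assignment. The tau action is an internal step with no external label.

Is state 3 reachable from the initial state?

Answer: REACHABLE

Analysis:
Guard filter leaves 12 enabled edge(s).
L0 = {0}
L1 = {5,6}  total {0,5,6}
L2 = {2}  total {0,2,5,6}
L3 = {1,3}  total {0,1,2,3,5,6}
L4 = {4}  total {0,1,2,3,4,5,6}
Reachable = {0,1,2,3,4,5,6}
trace reaching 3: tau·a·b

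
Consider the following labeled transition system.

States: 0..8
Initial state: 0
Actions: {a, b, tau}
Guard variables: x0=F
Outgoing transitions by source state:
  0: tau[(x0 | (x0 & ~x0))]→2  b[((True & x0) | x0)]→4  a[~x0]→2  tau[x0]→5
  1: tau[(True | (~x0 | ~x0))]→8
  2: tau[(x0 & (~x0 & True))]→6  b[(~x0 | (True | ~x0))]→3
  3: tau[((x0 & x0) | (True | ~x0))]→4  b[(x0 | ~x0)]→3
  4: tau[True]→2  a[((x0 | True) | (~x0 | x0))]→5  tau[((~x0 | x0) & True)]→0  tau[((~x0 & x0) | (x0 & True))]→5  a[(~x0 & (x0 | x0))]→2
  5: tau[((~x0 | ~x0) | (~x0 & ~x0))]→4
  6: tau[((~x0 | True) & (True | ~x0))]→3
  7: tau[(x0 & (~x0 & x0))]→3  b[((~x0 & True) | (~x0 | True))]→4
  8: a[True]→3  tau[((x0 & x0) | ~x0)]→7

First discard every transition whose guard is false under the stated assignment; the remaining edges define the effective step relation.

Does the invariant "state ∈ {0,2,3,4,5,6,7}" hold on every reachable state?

Answer: INVARIANT HOLDS

Trace:
Allowed set {0,2,3,4,5,6,7}
Reach set: {0,2,3,4,5}
  0: ok
  2: ok
  3: ok
  4: ok
  5: ok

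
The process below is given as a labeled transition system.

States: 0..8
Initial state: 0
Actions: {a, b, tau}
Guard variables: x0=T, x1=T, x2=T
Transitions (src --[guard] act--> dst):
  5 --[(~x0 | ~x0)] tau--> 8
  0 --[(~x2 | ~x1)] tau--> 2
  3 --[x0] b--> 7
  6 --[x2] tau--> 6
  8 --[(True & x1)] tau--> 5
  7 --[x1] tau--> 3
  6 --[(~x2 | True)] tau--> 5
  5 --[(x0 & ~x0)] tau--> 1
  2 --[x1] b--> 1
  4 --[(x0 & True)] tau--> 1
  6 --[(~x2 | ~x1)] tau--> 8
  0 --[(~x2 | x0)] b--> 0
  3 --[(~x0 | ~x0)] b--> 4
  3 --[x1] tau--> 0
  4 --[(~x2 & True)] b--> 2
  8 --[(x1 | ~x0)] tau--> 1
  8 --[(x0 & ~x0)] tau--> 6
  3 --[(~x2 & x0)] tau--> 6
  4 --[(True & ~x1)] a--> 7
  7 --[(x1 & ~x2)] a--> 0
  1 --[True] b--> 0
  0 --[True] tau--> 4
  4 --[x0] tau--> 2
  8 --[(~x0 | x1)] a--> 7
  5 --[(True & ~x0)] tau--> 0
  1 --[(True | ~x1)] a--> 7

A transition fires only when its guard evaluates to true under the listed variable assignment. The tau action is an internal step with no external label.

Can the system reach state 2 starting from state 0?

Answer: REACHABLE

Working:
Guard filter leaves 15 enabled edge(s).
L0 = {0}
L1 = {4}  total {0,4}
L2 = {1,2}  total {0,1,2,4}
L3 = {7}  total {0,1,2,4,7}
L4 = {3}  total {0,1,2,3,4,7}
R = {0,1,2,3,4,7}
witness 2: tau·tau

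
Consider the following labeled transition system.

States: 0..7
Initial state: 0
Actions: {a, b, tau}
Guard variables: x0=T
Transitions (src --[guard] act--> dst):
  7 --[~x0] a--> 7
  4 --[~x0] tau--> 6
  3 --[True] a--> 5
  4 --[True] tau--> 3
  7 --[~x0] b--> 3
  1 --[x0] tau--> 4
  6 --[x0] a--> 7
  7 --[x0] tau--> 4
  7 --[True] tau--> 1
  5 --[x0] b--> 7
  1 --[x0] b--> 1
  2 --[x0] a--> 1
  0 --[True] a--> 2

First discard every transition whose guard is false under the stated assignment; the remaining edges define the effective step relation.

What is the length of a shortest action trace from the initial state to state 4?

Answer: 3

Analysis:
BFS to 4:
  L0 = {0}
  L1 = {2}
  L2 = {1}
  L3 = {4}
depth(4)=3, e.g. a·a·tau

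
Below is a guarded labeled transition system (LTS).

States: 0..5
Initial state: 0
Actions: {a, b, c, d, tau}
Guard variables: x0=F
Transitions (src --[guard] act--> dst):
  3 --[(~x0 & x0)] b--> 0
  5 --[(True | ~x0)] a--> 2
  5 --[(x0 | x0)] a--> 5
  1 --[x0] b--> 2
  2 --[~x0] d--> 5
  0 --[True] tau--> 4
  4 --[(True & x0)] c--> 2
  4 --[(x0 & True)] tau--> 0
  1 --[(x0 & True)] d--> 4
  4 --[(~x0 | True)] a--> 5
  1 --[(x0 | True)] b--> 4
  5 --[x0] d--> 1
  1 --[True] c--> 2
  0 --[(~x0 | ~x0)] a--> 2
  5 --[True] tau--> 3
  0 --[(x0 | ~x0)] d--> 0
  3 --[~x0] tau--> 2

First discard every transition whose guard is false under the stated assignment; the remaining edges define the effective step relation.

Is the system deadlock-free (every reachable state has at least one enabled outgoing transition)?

R = {0,2,3,4,5}
  0: a→2  d→0  tau→4  [deg 3]
  2: d→5  [deg 1]
  3: tau→2  [deg 1]
  4: a→5  [deg 1]
  5: a→2  tau→3  [deg 2]

Answer: DEADLOCK-FREE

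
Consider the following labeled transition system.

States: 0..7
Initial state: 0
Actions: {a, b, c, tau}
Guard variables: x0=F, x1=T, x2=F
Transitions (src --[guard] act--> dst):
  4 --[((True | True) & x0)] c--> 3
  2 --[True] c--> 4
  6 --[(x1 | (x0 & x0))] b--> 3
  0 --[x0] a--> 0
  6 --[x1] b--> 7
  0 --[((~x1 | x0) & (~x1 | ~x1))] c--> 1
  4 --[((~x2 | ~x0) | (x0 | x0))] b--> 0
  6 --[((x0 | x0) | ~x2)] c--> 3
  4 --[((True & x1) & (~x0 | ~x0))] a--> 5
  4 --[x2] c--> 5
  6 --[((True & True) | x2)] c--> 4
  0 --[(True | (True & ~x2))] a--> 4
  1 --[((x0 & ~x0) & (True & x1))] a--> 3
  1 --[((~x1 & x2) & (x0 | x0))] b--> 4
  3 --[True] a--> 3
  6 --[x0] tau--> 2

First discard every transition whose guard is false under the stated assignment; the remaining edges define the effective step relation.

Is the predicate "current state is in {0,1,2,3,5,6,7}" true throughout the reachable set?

Answer: INVARIANT VIOLATED at state 4

Working:
Safe = {0,1,2,3,5,6,7}
R = {0,4,5}
  0: ✓
  4: outside
  5: ✓
reach 4 via a — violates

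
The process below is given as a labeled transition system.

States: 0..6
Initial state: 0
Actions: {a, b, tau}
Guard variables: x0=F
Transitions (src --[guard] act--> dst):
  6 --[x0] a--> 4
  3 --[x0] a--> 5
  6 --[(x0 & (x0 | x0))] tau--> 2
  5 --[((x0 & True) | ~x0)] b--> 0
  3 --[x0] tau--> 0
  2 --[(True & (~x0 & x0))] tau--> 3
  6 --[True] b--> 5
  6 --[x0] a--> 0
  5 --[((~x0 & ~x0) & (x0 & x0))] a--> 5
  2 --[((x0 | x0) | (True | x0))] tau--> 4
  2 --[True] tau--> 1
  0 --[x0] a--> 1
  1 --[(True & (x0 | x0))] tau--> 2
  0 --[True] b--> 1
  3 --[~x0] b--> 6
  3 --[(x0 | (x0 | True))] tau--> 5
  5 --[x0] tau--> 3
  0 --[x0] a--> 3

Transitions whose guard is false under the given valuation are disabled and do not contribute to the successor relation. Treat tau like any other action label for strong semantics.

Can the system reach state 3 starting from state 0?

Answer: UNREACHABLE

Analysis:
7 transition(s) survive guard evaluation.
L0 = {0}
L1 = {1}  cumulative {0,1}
Reachable = {0,1}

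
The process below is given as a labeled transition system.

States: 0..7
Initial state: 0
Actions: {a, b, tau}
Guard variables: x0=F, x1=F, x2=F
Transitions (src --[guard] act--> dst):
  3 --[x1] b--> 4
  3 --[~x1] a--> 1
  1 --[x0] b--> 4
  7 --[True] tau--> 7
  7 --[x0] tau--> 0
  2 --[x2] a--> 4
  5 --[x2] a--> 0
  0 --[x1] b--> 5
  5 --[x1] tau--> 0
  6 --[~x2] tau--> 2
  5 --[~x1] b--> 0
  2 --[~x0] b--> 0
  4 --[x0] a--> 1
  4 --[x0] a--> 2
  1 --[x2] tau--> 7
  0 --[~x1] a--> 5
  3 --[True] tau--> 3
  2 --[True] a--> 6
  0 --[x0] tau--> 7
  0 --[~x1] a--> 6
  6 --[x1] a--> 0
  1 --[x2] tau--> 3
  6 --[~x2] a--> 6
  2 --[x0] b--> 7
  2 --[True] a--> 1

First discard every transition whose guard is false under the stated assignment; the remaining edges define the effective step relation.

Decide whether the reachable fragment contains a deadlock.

Answer: DEADLOCK at state 1

Working:
R = {0,1,2,5,6}
  0: a→5  a→6  [deg 2]
  1: ∅  [deadlock]
  2: a→1  a→6  b→0  [deg 3]
  5: b→0  [deg 1]
  6: a→6  tau→2  [deg 2]
Path to 1: a·tau·a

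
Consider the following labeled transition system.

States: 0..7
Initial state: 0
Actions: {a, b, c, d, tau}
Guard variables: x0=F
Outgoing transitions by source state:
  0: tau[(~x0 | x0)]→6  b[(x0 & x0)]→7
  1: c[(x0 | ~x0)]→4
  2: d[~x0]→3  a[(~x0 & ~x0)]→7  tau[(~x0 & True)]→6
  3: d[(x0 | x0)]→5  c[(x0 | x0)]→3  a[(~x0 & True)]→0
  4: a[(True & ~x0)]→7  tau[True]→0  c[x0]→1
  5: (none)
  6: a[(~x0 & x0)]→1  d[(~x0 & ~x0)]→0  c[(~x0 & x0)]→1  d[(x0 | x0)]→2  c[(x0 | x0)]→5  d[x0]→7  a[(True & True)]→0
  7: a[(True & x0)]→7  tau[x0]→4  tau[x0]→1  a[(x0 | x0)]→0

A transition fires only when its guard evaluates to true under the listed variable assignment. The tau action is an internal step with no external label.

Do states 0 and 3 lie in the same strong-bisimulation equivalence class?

Refine partition for ~:
  P[0] = {{0,1,2,3,4,5,6,7}}
  P[1] = {{0},{1},{2},{3},{4},{5,7},{6}}
7 equivalence class(es) (converged in 2)
class of 0: {0}; class of 3: {3}

Answer: NOT BISIMILAR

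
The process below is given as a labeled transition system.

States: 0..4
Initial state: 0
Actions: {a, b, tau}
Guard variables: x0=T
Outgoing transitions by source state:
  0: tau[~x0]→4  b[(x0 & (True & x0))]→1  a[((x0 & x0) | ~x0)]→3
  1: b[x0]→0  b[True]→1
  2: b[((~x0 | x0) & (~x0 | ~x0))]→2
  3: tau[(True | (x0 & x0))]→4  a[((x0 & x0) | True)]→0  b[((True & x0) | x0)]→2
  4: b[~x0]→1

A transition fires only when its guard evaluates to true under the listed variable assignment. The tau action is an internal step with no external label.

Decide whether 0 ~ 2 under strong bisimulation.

Compute ~ classes (split until stable):
  round 0: {{0,1,2,3,4}}
  round 1: {{0},{1},{2,4},{3}}
4 equivalence class(es) (converged in 2)
class of 0: {0}; class of 2: {2,4}

Answer: NOT BISIMILAR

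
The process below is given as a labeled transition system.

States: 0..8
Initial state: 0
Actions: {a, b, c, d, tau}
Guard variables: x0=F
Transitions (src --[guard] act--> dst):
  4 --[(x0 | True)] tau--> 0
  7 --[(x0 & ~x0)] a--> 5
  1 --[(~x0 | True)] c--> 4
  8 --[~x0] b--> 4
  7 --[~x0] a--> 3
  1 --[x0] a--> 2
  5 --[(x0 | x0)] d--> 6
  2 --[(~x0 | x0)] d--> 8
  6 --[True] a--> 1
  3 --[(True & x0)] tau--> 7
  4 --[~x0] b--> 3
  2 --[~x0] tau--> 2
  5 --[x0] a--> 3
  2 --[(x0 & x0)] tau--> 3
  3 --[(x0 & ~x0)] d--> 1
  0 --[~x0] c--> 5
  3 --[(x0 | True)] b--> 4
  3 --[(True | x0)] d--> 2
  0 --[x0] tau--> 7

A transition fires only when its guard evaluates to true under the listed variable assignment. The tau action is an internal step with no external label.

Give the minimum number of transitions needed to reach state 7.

Layered search for 7:
  L0 = {0}
  L1 = {5}
7 never appears.

Answer: UNREACHABLE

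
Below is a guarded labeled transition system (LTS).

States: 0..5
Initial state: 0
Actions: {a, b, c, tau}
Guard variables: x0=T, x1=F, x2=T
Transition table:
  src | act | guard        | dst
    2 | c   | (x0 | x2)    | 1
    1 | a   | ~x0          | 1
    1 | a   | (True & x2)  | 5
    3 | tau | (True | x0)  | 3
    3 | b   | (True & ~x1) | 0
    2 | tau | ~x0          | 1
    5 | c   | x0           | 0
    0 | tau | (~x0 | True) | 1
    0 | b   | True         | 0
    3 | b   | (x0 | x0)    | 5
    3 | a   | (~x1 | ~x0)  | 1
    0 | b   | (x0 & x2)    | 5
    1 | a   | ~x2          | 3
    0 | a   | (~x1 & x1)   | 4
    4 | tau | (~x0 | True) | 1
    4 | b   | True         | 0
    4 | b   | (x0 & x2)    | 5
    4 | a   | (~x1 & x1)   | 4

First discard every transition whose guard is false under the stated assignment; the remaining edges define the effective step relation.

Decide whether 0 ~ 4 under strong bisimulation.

Answer: BISIMILAR

Analysis:
Refine partition for ~:
  π0 = {{0,1,2,3,4,5}}
  π1 = {{0,4},{1},{2,5},{3}}
  π2 = {{0,4},{1},{2},{3},{5}}
stable after 3 split(s): 5 block(s)
[0]={0,4}  [4]={0,4}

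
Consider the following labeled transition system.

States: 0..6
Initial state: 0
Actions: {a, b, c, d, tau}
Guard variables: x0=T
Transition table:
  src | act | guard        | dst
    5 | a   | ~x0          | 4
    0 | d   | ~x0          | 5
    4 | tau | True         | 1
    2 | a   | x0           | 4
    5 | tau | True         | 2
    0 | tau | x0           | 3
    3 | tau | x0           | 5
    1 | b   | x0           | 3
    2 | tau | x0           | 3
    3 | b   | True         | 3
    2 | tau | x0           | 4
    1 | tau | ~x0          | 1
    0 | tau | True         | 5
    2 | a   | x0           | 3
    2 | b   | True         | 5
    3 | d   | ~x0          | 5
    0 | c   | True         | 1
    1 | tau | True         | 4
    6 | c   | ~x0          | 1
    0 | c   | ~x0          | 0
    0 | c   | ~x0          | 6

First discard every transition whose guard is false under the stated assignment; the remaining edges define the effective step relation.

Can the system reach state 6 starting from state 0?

Answer: UNREACHABLE

Trace:
14 transition(s) survive guard evaluation.
Layer 0: {0}
Layer 1: {1,3,5}  now seen {0,1,3,5}
Layer 2: {2,4}  now seen {0,1,2,3,4,5}
Reachable = {0,1,2,3,4,5}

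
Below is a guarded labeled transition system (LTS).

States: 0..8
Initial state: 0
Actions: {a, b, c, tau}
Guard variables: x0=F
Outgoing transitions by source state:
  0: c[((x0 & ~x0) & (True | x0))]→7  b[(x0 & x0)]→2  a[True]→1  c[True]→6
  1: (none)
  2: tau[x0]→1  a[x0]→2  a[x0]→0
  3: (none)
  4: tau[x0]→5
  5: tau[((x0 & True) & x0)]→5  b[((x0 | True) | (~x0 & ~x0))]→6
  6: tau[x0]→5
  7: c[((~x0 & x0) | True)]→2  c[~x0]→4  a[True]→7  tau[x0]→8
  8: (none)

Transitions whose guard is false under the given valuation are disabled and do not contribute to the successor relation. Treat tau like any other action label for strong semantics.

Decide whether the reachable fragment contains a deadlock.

Reach set: {0,1,6}
  0: a→1  c→6  [2 exit(s)]
  1: ∅  [STUCK]
  6: ∅  [STUCK]
witness 1: a

Answer: DEADLOCK at state 1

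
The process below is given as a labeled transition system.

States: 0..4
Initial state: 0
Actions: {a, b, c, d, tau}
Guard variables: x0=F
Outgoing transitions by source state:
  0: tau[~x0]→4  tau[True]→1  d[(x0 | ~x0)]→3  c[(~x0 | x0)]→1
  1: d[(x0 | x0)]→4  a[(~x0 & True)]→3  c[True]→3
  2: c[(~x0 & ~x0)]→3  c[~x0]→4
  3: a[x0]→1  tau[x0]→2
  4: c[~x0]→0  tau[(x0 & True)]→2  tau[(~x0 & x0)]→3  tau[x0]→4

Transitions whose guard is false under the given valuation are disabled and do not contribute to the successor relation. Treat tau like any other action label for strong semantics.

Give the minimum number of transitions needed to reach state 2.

Layered search for 2:
  Layer 0: {0}
  Layer 1: {1,3,4}
2 never appears.

Answer: UNREACHABLE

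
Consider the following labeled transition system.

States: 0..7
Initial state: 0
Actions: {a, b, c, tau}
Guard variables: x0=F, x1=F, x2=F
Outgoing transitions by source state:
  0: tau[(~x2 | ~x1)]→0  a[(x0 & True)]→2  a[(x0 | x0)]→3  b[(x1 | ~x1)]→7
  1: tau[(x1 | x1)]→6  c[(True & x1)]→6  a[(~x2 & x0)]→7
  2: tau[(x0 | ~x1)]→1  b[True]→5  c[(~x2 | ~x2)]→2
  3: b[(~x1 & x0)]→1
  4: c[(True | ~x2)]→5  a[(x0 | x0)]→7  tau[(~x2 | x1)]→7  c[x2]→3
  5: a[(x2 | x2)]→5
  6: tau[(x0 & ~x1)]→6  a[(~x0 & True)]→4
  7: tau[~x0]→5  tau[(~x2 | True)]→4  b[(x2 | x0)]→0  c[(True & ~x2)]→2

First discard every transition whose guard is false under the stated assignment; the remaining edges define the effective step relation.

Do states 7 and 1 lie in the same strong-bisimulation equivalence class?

Answer: NOT BISIMILAR

Analysis:
Bisimulation quotient by refinement:
  round 0: {{0,1,2,3,4,5,6,7}}
  round 1: {{0},{1,3,5},{2},{4,7},{6}}
  round 2: {{0},{1,3,5},{2},{4},{6},{7}}
stable after 3 split(s): 6 block(s)
7∈{7}, 1∈{1,3,5}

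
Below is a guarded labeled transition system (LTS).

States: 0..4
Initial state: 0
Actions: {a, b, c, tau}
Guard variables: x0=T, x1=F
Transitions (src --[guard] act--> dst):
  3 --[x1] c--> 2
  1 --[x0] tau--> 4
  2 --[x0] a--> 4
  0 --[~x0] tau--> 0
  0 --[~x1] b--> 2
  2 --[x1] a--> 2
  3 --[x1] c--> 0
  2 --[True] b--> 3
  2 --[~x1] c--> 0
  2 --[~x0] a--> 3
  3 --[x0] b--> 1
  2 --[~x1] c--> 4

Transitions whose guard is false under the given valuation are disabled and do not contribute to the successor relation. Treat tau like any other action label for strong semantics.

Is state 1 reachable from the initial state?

Answer: REACHABLE

Analysis:
After dropping false guards: 7 live edges.
depth 0: {0}
depth 1: {2}  total {0,2}
depth 2: {3,4}  total {0,2,3,4}
depth 3: {1}  total {0,1,2,3,4}
R = {0,1,2,3,4}
trace reaching 1: b·b·b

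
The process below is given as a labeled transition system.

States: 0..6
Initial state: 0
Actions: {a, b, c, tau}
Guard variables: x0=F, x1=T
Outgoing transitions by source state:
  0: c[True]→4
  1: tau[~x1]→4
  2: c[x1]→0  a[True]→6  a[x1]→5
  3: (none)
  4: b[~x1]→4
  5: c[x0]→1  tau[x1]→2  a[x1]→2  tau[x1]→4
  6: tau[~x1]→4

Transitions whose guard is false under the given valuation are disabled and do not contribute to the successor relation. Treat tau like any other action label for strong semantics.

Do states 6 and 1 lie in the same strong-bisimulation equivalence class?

Refine partition for ~:
  P[0] = {{0,1,2,3,4,5,6}}
  P[1] = {{0},{1,3,4,6},{2},{5}}
4 equivalence class(es) (converged in 2)
class of 6: {1,3,4,6}; class of 1: {1,3,4,6}

Answer: BISIMILAR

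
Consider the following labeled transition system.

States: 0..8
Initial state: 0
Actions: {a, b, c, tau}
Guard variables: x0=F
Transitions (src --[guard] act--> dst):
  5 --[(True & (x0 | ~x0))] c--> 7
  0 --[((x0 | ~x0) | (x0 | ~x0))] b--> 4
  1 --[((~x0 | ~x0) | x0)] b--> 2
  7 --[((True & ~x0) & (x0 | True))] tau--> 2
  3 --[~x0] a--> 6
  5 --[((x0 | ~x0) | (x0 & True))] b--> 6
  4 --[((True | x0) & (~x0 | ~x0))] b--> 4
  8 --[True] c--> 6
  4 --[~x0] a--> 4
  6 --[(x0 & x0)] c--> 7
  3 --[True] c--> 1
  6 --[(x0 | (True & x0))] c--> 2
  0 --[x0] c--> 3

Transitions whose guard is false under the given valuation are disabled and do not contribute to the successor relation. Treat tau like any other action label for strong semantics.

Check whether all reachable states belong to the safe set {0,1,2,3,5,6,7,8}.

Inv-set: {0,1,2,3,5,6,7,8}
Reachable = {0,4}
  0: safe
  4: ✗ unsafe
witness against invariant: b → 4

Answer: INVARIANT VIOLATED at state 4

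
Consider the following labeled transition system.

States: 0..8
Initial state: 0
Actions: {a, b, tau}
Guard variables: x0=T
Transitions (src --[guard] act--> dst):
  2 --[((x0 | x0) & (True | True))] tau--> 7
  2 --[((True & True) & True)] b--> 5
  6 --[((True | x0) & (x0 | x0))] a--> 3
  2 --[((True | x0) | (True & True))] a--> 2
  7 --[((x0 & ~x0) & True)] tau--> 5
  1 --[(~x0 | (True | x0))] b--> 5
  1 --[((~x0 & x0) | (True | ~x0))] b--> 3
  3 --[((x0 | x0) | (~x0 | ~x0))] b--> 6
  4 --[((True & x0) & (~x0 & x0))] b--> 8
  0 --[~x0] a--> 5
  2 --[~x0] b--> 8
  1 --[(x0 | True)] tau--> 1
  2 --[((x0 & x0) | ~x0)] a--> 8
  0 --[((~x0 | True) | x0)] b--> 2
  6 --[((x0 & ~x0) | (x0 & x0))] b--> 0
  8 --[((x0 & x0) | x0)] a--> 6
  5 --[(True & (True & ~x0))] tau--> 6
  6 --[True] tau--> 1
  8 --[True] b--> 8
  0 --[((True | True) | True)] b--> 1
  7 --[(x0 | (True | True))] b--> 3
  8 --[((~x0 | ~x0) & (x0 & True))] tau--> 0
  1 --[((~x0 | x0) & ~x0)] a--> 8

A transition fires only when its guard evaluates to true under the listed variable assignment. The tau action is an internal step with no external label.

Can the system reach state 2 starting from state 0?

After dropping false guards: 16 live edges.
L0 = {0}
L1 = {1,2}  cumulative {0,1,2}
L2 = {3,5,7,8}  cumulative {0,1,2,3,5,7,8}
L3 = {6}  cumulative {0,1,2,3,5,6,7,8}
Reachable = {0,1,2,3,5,6,7,8}
trace reaching 2: b

Answer: REACHABLE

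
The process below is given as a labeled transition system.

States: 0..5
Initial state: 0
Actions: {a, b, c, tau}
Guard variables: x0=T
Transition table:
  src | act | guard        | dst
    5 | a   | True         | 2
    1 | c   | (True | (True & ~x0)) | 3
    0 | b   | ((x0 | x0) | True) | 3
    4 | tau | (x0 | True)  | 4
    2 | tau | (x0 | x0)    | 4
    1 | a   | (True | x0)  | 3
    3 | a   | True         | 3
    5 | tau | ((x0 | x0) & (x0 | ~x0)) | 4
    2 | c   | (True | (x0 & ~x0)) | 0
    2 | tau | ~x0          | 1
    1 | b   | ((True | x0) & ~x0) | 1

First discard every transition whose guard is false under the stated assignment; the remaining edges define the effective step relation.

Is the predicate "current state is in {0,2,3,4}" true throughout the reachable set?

Answer: INVARIANT HOLDS

Working:
Safe = {0,2,3,4}
Reachable = {0,3}
  0: ok
  3: ok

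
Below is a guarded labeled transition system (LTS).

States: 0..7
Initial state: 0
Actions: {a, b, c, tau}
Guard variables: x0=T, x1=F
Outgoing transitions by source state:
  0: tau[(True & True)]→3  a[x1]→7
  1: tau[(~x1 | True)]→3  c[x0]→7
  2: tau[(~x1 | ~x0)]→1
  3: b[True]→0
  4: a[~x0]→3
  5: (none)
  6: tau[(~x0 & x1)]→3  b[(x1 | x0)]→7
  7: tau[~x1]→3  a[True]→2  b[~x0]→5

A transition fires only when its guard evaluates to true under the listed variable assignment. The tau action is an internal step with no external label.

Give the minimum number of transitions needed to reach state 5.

Answer: UNREACHABLE

Trace:
Breadth-first toward 5:
  Layer 0: {0}
  Layer 1: {3}
5 never appears.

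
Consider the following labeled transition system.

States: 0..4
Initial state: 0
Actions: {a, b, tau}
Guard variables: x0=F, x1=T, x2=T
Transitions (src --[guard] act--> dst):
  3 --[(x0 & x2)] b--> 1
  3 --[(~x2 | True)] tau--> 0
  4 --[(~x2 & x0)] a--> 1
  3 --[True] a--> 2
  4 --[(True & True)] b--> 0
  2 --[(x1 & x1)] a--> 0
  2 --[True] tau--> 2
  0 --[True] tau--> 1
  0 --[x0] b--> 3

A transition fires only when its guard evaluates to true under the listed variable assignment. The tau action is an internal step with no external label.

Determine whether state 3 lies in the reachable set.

Answer: UNREACHABLE

Trace:
Guard filter leaves 6 enabled edge(s).
depth 0: {0}
depth 1: {1}  total {0,1}
Reachable = {0,1}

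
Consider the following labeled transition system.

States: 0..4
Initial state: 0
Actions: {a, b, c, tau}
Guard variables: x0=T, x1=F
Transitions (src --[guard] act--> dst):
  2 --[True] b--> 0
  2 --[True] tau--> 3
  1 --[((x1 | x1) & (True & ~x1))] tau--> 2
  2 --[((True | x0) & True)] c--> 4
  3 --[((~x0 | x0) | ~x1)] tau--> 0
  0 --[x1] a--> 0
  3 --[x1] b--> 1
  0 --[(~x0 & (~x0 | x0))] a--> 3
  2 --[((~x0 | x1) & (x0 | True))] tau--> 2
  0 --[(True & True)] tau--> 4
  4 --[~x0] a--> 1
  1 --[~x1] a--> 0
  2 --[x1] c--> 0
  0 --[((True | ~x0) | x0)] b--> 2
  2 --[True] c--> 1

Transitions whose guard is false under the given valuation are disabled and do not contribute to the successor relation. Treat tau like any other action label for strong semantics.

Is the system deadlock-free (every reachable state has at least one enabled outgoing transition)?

Reachable = {0,1,2,3,4}
  0: b→2  tau→4  [deg 2]
  1: a→0  [deg 1]
  2: b→0  c→1  c→4  tau→3  [deg 4]
  3: tau→0  [deg 1]
  4: ∅  [no exit]
Path to 4: tau

Answer: DEADLOCK at state 4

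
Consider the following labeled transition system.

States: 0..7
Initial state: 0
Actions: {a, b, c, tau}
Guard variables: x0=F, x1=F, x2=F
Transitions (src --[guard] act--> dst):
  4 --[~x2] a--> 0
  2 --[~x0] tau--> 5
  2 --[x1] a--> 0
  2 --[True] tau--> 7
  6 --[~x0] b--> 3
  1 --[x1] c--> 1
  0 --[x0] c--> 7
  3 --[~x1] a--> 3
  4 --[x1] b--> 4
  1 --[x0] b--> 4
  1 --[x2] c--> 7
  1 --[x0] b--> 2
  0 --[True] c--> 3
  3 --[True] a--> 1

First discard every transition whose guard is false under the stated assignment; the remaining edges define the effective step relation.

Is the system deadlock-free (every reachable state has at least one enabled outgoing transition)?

Answer: DEADLOCK at state 1

Working:
Reach set: {0,1,3}
  0: c→3  [1 out]
  1: ∅  [deadlock]
  3: a→1  a→3  [2 out]
witness 1: c·a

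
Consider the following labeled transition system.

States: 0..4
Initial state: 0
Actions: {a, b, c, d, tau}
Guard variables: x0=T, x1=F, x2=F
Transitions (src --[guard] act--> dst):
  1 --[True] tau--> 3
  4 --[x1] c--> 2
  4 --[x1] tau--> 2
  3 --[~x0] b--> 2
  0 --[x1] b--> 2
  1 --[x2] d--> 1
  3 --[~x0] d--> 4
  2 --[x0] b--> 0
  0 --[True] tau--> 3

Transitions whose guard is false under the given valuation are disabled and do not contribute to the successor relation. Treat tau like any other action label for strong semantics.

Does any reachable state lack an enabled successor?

Answer: DEADLOCK at state 3

Working:
R = {0,3}
  0: tau→3  [1 out]
  3: ∅  [no exit]
Path to 3: tau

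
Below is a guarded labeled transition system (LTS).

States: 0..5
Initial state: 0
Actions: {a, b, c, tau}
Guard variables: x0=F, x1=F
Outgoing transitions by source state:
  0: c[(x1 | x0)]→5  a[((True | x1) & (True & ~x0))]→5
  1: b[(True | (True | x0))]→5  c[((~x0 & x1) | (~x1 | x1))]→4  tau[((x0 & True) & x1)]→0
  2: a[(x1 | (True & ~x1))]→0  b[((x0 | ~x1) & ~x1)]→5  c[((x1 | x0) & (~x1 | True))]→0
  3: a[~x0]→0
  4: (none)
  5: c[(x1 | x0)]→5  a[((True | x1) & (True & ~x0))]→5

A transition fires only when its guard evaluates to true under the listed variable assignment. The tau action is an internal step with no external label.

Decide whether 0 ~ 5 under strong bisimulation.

Answer: BISIMILAR

Working:
Compute ~ classes (split until stable):
  round 0: {{0,1,2,3,4,5}}
  round 1: {{0,3,5},{1},{2},{4}}
stable after 2 split(s): 4 block(s)
[0]={0,3,5}  [5]={0,3,5}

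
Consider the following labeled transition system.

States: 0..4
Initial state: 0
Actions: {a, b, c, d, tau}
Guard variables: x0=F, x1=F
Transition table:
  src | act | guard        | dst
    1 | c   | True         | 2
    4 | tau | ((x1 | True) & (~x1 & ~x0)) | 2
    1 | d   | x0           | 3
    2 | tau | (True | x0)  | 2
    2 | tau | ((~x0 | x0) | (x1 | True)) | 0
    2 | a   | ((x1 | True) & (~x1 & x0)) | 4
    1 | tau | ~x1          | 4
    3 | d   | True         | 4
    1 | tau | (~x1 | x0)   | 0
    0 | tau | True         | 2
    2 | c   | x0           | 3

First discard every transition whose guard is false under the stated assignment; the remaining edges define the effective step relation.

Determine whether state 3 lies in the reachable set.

Answer: UNREACHABLE

Trace:
8 transition(s) survive guard evaluation.
depth 0: {0}
depth 1: {2}  total {0,2}
Reach set: {0,2}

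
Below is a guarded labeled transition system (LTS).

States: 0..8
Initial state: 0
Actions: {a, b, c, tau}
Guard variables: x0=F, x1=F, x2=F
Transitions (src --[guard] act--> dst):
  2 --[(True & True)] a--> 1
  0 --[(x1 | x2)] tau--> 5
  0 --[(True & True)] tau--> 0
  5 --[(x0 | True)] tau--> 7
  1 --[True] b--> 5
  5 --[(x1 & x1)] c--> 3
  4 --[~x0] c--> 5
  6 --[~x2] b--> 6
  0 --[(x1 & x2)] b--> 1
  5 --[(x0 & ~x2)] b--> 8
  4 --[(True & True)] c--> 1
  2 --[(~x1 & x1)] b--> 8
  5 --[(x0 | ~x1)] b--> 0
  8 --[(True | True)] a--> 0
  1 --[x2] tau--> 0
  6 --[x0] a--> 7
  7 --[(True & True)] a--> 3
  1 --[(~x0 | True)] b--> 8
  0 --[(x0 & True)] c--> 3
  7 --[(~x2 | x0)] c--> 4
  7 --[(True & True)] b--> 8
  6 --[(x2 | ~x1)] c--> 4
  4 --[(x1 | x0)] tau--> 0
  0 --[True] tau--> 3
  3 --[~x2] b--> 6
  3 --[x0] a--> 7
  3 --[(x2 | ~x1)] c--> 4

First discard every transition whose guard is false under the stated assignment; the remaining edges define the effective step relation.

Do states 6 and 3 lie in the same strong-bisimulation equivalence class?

Answer: BISIMILAR

Working:
Refine partition for ~:
  P[0] = {{0,1,2,3,4,5,6,7,8}}
  P[1] = {{0},{1},{2,8},{3,6},{4},{5},{7}}
  P[2] = {{0},{1},{2},{3,6},{4},{5},{7},{8}}
8 equivalence class(es) (converged in 3)
6∈{3,6}, 3∈{3,6}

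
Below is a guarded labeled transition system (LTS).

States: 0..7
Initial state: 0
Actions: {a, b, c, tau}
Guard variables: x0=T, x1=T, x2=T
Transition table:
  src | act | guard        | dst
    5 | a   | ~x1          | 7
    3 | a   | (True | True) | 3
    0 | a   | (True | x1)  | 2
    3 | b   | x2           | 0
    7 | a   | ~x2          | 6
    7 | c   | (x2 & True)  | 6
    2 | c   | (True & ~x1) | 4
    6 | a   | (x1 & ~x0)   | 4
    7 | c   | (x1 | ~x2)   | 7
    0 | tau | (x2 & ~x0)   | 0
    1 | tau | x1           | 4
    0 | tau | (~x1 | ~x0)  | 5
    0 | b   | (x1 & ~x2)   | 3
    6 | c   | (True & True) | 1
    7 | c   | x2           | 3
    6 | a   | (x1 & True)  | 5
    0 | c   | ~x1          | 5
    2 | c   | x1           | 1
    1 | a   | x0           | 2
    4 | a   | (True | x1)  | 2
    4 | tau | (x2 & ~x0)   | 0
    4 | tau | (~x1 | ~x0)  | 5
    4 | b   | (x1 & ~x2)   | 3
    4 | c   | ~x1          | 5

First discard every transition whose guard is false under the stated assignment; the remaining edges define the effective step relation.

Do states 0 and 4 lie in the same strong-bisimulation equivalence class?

Refine partition for ~:
  π0 = {{0,1,2,3,4,5,6,7}}
  π1 = {{0,4},{1},{2,7},{3},{5},{6}}
  π2 = {{0,4},{1},{2},{3},{5},{6},{7}}
7 equivalence class(es) (converged in 3)
0∈{0,4}, 4∈{0,4}

Answer: BISIMILAR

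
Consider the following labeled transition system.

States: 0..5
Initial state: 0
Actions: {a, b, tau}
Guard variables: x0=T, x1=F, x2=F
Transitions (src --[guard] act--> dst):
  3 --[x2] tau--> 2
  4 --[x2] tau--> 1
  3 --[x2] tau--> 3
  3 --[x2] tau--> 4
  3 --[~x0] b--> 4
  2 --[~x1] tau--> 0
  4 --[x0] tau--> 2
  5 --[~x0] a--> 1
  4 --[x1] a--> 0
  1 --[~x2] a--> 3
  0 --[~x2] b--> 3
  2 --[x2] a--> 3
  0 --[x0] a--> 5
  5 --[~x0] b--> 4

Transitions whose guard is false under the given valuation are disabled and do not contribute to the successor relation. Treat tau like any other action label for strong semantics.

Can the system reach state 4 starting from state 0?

Answer: UNREACHABLE

Working:
5 transition(s) survive guard evaluation.
depth 0: {0}
depth 1: {3,5}  now seen {0,3,5}
Reach set: {0,3,5}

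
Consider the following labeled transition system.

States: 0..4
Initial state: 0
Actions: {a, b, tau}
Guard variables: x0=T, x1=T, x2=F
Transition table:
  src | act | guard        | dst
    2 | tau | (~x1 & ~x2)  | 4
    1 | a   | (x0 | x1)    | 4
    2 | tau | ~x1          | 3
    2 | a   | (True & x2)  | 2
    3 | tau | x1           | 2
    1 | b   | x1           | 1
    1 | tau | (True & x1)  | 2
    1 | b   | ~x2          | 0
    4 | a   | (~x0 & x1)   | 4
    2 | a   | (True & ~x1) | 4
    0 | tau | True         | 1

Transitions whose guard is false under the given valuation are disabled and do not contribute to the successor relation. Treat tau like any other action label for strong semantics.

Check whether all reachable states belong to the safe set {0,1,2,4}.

Answer: INVARIANT HOLDS

Working:
Inv-set: {0,1,2,4}
R = {0,1,2,4}
  0: ok
  1: ok
  2: ok
  4: ok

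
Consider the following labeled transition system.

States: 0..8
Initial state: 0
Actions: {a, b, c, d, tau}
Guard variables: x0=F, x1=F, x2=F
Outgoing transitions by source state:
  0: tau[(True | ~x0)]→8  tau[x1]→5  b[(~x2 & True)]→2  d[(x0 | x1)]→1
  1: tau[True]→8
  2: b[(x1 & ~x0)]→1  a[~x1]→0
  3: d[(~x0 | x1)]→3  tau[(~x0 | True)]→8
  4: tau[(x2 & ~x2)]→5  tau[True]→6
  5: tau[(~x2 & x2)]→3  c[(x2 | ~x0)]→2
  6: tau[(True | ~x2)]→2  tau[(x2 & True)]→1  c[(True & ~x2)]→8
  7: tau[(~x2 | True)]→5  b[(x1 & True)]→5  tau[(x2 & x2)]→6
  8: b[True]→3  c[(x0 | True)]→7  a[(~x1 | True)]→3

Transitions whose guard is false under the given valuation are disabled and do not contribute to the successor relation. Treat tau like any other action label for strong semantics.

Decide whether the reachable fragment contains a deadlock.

R = {0,2,3,5,7,8}
  0: b→2  tau→8  [2 exit(s)]
  2: a→0  [1 exit(s)]
  3: d→3  tau→8  [2 exit(s)]
  5: c→2  [1 exit(s)]
  7: tau→5  [1 exit(s)]
  8: a→3  b→3  c→7  [3 exit(s)]

Answer: DEADLOCK-FREE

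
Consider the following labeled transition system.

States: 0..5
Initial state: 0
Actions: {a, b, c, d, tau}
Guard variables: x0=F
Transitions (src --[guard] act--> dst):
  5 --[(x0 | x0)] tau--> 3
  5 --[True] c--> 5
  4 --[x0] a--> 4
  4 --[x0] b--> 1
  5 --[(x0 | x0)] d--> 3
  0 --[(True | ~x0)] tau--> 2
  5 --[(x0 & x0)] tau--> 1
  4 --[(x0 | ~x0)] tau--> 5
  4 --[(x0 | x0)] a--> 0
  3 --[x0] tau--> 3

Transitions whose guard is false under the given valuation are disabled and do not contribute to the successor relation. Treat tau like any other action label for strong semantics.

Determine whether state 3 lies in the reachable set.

Guard filter leaves 3 enabled edge(s).
Layer 0: {0}
Layer 1: {2}  total {0,2}
R = {0,2}

Answer: UNREACHABLE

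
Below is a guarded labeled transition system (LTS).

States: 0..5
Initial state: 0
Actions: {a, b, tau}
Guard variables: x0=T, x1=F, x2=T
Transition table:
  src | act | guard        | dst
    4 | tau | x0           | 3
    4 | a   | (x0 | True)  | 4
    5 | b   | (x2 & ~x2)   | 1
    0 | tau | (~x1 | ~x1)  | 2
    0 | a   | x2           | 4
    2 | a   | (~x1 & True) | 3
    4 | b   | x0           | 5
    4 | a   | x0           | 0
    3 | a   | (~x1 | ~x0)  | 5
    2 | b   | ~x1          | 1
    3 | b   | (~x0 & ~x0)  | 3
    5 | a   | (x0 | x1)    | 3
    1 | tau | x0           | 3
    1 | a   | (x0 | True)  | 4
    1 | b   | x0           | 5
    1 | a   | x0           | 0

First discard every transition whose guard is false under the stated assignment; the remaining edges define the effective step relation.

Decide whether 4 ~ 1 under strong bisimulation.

Bisimulation quotient by refinement:
  π0 = {{0,1,2,3,4,5}}
  π1 = {{0},{1,4},{2},{3,5}}
Fixed point at round 2; 4 class(es).
[4]={1,4}  [1]={1,4}

Answer: BISIMILAR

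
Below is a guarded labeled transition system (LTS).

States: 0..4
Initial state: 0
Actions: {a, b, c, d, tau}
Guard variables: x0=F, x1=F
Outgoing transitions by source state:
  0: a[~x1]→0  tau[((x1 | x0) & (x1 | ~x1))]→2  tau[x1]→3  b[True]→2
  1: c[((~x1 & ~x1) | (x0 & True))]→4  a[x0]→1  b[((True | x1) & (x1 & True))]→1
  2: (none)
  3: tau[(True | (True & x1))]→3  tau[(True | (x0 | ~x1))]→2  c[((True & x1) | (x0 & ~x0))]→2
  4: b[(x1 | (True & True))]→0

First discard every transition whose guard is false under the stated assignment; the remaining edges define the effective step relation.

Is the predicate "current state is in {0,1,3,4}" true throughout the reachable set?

Answer: INVARIANT VIOLATED at state 2

Trace:
Allowed set {0,1,3,4}
Reachable = {0,2}
  0: ✓
  2: outside
counterexample path to 2: b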